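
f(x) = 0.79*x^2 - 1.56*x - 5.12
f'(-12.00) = -20.52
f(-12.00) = 127.36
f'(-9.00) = -15.78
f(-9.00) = 72.91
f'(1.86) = 1.38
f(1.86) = -5.29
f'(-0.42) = -2.22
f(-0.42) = -4.33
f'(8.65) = 12.11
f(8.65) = 40.50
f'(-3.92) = -7.75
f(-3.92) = 13.13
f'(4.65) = 5.79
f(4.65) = 4.71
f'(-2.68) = -5.79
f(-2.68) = 4.73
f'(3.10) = 3.34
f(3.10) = -2.36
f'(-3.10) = -6.46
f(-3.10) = 7.31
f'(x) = 1.58*x - 1.56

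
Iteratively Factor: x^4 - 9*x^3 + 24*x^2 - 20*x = (x - 5)*(x^3 - 4*x^2 + 4*x) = (x - 5)*(x - 2)*(x^2 - 2*x) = x*(x - 5)*(x - 2)*(x - 2)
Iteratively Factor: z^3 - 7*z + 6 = (z + 3)*(z^2 - 3*z + 2) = (z - 2)*(z + 3)*(z - 1)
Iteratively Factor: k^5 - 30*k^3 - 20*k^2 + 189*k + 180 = (k + 4)*(k^4 - 4*k^3 - 14*k^2 + 36*k + 45) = (k + 3)*(k + 4)*(k^3 - 7*k^2 + 7*k + 15) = (k + 1)*(k + 3)*(k + 4)*(k^2 - 8*k + 15) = (k - 3)*(k + 1)*(k + 3)*(k + 4)*(k - 5)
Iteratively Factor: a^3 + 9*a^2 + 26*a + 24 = (a + 4)*(a^2 + 5*a + 6) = (a + 2)*(a + 4)*(a + 3)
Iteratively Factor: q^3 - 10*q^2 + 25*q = (q)*(q^2 - 10*q + 25) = q*(q - 5)*(q - 5)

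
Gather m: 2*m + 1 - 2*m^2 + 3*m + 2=-2*m^2 + 5*m + 3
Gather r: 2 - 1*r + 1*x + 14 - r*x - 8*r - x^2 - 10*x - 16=r*(-x - 9) - x^2 - 9*x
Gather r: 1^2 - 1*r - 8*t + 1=-r - 8*t + 2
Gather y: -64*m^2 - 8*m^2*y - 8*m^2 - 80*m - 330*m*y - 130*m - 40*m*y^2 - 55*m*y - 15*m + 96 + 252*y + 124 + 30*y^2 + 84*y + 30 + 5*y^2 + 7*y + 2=-72*m^2 - 225*m + y^2*(35 - 40*m) + y*(-8*m^2 - 385*m + 343) + 252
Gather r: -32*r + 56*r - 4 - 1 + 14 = 24*r + 9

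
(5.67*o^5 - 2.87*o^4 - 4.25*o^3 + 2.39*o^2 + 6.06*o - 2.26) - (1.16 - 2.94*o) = 5.67*o^5 - 2.87*o^4 - 4.25*o^3 + 2.39*o^2 + 9.0*o - 3.42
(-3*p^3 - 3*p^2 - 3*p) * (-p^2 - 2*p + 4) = 3*p^5 + 9*p^4 - 3*p^3 - 6*p^2 - 12*p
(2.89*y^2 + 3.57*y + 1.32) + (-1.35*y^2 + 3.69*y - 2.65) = 1.54*y^2 + 7.26*y - 1.33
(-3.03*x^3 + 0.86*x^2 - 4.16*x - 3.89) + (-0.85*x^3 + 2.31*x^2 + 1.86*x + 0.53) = -3.88*x^3 + 3.17*x^2 - 2.3*x - 3.36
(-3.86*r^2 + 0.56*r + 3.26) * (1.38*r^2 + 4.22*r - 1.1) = -5.3268*r^4 - 15.5164*r^3 + 11.108*r^2 + 13.1412*r - 3.586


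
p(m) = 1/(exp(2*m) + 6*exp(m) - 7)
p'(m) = (-2*exp(2*m) - 6*exp(m))/(exp(2*m) + 6*exp(m) - 7)^2 = 2*(-exp(m) - 3)*exp(m)/(exp(2*m) + 6*exp(m) - 7)^2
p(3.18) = 0.00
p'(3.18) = -0.00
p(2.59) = 0.00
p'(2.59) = -0.01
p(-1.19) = -0.20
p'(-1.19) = -0.08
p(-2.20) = -0.16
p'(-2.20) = -0.02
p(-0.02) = -6.33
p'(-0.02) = -312.49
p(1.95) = 0.01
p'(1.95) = -0.02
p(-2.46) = -0.15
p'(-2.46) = -0.01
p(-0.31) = -0.49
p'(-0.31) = -1.29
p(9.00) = 0.00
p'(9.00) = 0.00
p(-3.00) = -0.15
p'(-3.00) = -0.00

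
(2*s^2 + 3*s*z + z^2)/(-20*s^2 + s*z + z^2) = (2*s^2 + 3*s*z + z^2)/(-20*s^2 + s*z + z^2)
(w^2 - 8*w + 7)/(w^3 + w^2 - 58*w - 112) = (w^2 - 8*w + 7)/(w^3 + w^2 - 58*w - 112)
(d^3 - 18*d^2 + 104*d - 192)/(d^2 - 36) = (d^2 - 12*d + 32)/(d + 6)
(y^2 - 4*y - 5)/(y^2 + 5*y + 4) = (y - 5)/(y + 4)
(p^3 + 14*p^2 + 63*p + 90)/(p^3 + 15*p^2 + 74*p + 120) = (p + 3)/(p + 4)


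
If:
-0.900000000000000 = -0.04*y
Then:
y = 22.50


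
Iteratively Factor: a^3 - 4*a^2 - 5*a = (a)*(a^2 - 4*a - 5) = a*(a - 5)*(a + 1)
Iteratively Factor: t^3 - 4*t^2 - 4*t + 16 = (t + 2)*(t^2 - 6*t + 8) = (t - 2)*(t + 2)*(t - 4)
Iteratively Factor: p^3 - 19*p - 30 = (p + 2)*(p^2 - 2*p - 15) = (p - 5)*(p + 2)*(p + 3)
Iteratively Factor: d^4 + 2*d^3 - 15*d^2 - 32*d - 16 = (d - 4)*(d^3 + 6*d^2 + 9*d + 4) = (d - 4)*(d + 1)*(d^2 + 5*d + 4) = (d - 4)*(d + 1)*(d + 4)*(d + 1)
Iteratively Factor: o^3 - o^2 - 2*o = (o + 1)*(o^2 - 2*o) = o*(o + 1)*(o - 2)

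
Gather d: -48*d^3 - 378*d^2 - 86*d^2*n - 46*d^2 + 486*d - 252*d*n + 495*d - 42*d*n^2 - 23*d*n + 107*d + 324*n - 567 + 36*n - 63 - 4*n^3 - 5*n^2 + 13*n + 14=-48*d^3 + d^2*(-86*n - 424) + d*(-42*n^2 - 275*n + 1088) - 4*n^3 - 5*n^2 + 373*n - 616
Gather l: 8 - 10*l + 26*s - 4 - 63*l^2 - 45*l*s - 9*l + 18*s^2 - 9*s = -63*l^2 + l*(-45*s - 19) + 18*s^2 + 17*s + 4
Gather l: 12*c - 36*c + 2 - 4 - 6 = -24*c - 8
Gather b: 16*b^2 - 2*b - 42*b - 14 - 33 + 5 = 16*b^2 - 44*b - 42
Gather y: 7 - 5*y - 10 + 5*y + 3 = 0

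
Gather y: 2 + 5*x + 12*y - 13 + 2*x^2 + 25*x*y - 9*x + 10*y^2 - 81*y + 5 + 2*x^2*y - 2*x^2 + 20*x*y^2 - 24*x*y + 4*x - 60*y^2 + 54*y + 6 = y^2*(20*x - 50) + y*(2*x^2 + x - 15)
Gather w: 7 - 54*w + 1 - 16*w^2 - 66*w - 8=-16*w^2 - 120*w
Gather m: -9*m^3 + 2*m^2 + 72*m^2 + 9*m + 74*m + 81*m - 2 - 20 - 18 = -9*m^3 + 74*m^2 + 164*m - 40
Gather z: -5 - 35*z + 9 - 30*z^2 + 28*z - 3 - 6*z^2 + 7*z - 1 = -36*z^2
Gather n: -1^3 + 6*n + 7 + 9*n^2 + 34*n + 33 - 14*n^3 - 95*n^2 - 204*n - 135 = -14*n^3 - 86*n^2 - 164*n - 96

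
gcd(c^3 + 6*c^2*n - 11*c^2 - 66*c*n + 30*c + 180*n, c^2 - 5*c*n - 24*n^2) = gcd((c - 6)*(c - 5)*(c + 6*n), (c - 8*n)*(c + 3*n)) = 1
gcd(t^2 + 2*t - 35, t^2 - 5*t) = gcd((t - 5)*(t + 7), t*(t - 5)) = t - 5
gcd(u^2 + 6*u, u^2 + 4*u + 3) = 1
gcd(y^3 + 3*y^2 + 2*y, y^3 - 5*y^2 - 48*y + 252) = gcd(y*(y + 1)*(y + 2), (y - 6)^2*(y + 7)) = 1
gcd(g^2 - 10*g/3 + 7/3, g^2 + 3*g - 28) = 1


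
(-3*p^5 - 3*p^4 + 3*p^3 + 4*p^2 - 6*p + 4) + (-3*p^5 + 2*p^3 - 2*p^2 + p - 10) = -6*p^5 - 3*p^4 + 5*p^3 + 2*p^2 - 5*p - 6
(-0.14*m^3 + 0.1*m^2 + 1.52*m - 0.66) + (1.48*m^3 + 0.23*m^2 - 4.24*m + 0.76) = 1.34*m^3 + 0.33*m^2 - 2.72*m + 0.1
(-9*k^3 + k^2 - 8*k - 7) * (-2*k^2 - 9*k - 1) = 18*k^5 + 79*k^4 + 16*k^3 + 85*k^2 + 71*k + 7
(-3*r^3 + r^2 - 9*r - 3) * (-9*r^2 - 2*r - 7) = 27*r^5 - 3*r^4 + 100*r^3 + 38*r^2 + 69*r + 21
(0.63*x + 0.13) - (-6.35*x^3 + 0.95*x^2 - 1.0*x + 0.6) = 6.35*x^3 - 0.95*x^2 + 1.63*x - 0.47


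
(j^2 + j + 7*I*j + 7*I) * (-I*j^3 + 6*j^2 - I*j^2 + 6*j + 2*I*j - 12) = -I*j^5 + 13*j^4 - 2*I*j^4 + 26*j^3 + 43*I*j^3 - 13*j^2 + 86*I*j^2 - 26*j - 42*I*j - 84*I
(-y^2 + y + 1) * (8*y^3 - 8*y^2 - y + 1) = -8*y^5 + 16*y^4 + y^3 - 10*y^2 + 1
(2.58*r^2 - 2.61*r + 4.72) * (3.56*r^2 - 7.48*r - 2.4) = 9.1848*r^4 - 28.59*r^3 + 30.134*r^2 - 29.0416*r - 11.328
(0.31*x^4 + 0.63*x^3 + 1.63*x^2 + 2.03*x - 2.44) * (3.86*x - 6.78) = 1.1966*x^5 + 0.33*x^4 + 2.0204*x^3 - 3.2156*x^2 - 23.1818*x + 16.5432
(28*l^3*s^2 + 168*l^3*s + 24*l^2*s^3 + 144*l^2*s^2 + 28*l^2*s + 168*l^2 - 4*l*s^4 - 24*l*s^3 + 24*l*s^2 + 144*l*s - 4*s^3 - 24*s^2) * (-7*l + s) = -196*l^4*s^2 - 1176*l^4*s - 140*l^3*s^3 - 840*l^3*s^2 - 196*l^3*s - 1176*l^3 + 52*l^2*s^4 + 312*l^2*s^3 - 140*l^2*s^2 - 840*l^2*s - 4*l*s^5 - 24*l*s^4 + 52*l*s^3 + 312*l*s^2 - 4*s^4 - 24*s^3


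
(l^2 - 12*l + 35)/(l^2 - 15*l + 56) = (l - 5)/(l - 8)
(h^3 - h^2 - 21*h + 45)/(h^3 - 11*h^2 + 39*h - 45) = (h + 5)/(h - 5)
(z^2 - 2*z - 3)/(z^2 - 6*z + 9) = (z + 1)/(z - 3)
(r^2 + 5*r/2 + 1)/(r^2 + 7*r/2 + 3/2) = (r + 2)/(r + 3)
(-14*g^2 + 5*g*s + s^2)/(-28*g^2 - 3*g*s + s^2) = (14*g^2 - 5*g*s - s^2)/(28*g^2 + 3*g*s - s^2)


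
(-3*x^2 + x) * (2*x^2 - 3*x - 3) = -6*x^4 + 11*x^3 + 6*x^2 - 3*x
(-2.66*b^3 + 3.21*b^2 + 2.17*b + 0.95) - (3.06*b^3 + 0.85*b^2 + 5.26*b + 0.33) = -5.72*b^3 + 2.36*b^2 - 3.09*b + 0.62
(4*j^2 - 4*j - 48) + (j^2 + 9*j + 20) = 5*j^2 + 5*j - 28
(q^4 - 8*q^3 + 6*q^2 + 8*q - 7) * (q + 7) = q^5 - q^4 - 50*q^3 + 50*q^2 + 49*q - 49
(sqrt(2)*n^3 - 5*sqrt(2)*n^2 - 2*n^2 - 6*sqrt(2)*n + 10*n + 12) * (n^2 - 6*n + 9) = sqrt(2)*n^5 - 11*sqrt(2)*n^4 - 2*n^4 + 22*n^3 + 33*sqrt(2)*n^3 - 66*n^2 - 9*sqrt(2)*n^2 - 54*sqrt(2)*n + 18*n + 108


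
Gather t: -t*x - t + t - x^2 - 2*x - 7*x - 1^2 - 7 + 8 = -t*x - x^2 - 9*x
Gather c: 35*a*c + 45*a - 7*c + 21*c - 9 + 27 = 45*a + c*(35*a + 14) + 18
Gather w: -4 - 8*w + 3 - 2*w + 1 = -10*w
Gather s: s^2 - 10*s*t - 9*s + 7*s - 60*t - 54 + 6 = s^2 + s*(-10*t - 2) - 60*t - 48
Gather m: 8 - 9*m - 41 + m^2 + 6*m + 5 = m^2 - 3*m - 28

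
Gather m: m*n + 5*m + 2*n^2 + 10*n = m*(n + 5) + 2*n^2 + 10*n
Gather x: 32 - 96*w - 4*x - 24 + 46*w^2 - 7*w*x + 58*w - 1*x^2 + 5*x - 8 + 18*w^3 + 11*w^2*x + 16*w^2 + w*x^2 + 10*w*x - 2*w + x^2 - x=18*w^3 + 62*w^2 + w*x^2 - 40*w + x*(11*w^2 + 3*w)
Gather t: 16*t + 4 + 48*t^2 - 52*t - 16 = 48*t^2 - 36*t - 12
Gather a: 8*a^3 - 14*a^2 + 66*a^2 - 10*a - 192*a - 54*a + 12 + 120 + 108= 8*a^3 + 52*a^2 - 256*a + 240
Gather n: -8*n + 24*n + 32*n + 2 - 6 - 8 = 48*n - 12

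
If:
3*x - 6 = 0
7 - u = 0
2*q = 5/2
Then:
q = 5/4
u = 7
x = 2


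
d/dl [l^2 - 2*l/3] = 2*l - 2/3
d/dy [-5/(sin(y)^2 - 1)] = 10*sin(y)/cos(y)^3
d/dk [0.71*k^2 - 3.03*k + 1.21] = 1.42*k - 3.03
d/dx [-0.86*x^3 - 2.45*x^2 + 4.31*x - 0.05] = -2.58*x^2 - 4.9*x + 4.31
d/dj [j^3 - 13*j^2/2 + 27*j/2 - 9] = 3*j^2 - 13*j + 27/2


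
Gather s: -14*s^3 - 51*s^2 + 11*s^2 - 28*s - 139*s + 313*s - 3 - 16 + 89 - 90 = -14*s^3 - 40*s^2 + 146*s - 20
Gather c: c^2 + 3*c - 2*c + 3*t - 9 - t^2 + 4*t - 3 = c^2 + c - t^2 + 7*t - 12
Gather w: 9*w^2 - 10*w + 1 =9*w^2 - 10*w + 1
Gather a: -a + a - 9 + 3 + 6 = 0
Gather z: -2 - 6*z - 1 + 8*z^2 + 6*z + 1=8*z^2 - 2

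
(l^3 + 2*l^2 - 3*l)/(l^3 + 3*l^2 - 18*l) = (l^2 + 2*l - 3)/(l^2 + 3*l - 18)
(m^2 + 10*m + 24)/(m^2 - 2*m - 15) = (m^2 + 10*m + 24)/(m^2 - 2*m - 15)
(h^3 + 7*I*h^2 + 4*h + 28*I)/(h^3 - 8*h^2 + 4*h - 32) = (h + 7*I)/(h - 8)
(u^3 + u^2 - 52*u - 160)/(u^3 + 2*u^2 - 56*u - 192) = (u + 5)/(u + 6)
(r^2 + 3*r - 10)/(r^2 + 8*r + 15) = (r - 2)/(r + 3)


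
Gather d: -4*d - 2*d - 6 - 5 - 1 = -6*d - 12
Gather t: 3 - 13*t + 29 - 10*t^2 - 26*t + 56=-10*t^2 - 39*t + 88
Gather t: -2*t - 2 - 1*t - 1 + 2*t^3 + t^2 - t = 2*t^3 + t^2 - 4*t - 3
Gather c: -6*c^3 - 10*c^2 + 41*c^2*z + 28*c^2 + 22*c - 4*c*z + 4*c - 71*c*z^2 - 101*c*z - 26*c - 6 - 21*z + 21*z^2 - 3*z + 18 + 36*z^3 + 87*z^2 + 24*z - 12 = -6*c^3 + c^2*(41*z + 18) + c*(-71*z^2 - 105*z) + 36*z^3 + 108*z^2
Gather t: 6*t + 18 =6*t + 18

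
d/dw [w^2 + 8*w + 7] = 2*w + 8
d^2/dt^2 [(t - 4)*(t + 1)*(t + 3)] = 6*t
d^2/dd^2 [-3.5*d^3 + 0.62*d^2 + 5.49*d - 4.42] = 1.24 - 21.0*d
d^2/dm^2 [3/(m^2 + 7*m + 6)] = 6*(-m^2 - 7*m + (2*m + 7)^2 - 6)/(m^2 + 7*m + 6)^3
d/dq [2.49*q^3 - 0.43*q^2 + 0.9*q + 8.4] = 7.47*q^2 - 0.86*q + 0.9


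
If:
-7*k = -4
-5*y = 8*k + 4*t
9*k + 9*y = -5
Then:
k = 4/7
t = 67/252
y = -71/63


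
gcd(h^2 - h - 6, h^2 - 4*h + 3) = h - 3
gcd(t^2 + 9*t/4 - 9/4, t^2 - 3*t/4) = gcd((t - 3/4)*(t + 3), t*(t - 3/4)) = t - 3/4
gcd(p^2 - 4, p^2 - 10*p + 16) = p - 2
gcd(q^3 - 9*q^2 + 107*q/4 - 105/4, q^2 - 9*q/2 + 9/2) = q - 3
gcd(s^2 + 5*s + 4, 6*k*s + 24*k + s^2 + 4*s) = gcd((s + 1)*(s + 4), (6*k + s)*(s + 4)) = s + 4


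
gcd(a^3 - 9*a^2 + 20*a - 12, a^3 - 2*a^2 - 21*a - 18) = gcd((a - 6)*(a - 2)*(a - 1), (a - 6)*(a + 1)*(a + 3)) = a - 6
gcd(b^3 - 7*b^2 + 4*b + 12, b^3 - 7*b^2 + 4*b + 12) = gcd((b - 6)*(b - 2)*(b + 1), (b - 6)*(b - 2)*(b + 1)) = b^3 - 7*b^2 + 4*b + 12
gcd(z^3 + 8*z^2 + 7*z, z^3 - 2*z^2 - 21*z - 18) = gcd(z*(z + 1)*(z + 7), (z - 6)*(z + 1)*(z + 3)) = z + 1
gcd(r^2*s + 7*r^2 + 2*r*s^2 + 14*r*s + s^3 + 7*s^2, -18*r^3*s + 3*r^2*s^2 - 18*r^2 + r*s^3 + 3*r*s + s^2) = 1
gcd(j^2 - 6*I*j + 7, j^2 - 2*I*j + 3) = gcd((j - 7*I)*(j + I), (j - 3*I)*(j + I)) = j + I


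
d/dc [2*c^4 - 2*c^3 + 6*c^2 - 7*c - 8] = 8*c^3 - 6*c^2 + 12*c - 7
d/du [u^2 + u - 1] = 2*u + 1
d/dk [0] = 0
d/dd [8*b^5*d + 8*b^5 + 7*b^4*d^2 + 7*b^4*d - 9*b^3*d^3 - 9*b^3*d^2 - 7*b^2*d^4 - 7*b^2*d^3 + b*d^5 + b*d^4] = b*(8*b^4 + 14*b^3*d + 7*b^3 - 27*b^2*d^2 - 18*b^2*d - 28*b*d^3 - 21*b*d^2 + 5*d^4 + 4*d^3)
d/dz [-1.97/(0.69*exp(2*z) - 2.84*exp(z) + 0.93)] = (2.7186*exp(z) - 5.5948)*exp(z)/(0.69*exp(2*z) - 2.84*exp(z) + 0.93)^2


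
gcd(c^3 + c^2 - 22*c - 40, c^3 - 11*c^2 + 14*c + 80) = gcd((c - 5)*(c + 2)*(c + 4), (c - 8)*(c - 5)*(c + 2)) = c^2 - 3*c - 10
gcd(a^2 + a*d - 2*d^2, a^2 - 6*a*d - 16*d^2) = a + 2*d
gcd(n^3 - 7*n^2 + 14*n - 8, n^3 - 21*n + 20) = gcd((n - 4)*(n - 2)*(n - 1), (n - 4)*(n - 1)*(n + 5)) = n^2 - 5*n + 4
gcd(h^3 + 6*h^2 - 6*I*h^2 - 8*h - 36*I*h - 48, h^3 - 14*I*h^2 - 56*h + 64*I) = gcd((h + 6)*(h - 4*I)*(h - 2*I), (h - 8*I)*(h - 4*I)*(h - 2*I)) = h^2 - 6*I*h - 8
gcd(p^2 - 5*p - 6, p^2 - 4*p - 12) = p - 6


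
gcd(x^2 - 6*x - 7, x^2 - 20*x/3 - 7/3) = x - 7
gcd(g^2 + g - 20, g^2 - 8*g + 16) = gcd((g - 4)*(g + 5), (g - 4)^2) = g - 4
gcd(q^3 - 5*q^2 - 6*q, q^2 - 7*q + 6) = q - 6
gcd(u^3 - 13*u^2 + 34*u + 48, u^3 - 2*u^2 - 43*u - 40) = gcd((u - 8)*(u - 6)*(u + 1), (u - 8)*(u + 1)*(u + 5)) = u^2 - 7*u - 8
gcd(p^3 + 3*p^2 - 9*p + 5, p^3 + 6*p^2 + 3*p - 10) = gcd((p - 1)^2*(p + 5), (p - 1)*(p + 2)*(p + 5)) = p^2 + 4*p - 5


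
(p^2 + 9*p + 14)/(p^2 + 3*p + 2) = (p + 7)/(p + 1)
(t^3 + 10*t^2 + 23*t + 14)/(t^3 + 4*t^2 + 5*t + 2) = (t + 7)/(t + 1)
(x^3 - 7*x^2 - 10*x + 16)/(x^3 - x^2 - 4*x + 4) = (x - 8)/(x - 2)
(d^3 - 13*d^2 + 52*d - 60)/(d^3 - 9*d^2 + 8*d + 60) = (d - 2)/(d + 2)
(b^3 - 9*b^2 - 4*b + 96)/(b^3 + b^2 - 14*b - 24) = (b - 8)/(b + 2)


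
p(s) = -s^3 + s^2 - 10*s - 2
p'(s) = -3*s^2 + 2*s - 10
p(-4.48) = 152.79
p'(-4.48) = -79.17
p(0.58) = -7.66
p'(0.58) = -9.85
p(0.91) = -11.03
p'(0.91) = -10.66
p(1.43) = -17.18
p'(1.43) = -13.27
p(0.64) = -8.25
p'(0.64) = -9.95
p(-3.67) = 97.60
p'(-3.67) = -57.75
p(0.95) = -11.45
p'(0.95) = -10.81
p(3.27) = -58.97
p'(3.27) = -35.54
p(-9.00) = 898.00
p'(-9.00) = -271.00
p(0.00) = -2.00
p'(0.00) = -10.00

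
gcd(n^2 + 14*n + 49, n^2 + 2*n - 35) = n + 7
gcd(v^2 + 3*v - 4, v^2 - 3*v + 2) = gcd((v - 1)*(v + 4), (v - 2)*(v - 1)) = v - 1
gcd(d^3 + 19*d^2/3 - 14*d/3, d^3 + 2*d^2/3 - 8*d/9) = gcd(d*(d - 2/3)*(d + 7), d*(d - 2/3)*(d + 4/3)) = d^2 - 2*d/3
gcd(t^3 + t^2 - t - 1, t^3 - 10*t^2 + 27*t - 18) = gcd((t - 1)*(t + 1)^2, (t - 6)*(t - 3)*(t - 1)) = t - 1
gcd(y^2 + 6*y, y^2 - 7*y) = y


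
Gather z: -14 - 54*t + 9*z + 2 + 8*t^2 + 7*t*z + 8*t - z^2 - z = 8*t^2 - 46*t - z^2 + z*(7*t + 8) - 12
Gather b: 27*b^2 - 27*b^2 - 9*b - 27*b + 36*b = 0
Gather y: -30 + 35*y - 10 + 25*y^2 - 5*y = 25*y^2 + 30*y - 40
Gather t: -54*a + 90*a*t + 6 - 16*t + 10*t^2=-54*a + 10*t^2 + t*(90*a - 16) + 6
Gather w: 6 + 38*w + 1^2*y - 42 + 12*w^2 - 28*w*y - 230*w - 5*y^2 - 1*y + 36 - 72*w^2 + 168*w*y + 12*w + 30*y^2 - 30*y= -60*w^2 + w*(140*y - 180) + 25*y^2 - 30*y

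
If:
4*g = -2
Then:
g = -1/2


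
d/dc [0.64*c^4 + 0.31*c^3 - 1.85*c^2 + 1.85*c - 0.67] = 2.56*c^3 + 0.93*c^2 - 3.7*c + 1.85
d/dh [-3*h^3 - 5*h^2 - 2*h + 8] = -9*h^2 - 10*h - 2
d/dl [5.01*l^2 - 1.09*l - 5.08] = 10.02*l - 1.09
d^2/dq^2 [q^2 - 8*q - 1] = 2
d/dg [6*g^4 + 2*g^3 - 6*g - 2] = 24*g^3 + 6*g^2 - 6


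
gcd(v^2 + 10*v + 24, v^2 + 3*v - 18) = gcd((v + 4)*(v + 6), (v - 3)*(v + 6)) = v + 6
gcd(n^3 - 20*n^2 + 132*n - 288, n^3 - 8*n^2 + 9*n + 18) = n - 6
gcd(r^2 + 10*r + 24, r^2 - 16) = r + 4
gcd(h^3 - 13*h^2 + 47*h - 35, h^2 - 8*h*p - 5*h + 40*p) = h - 5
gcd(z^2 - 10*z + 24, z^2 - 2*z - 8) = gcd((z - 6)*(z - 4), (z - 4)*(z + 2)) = z - 4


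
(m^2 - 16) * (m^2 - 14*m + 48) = m^4 - 14*m^3 + 32*m^2 + 224*m - 768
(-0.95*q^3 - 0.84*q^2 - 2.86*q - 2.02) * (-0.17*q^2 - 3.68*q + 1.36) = 0.1615*q^5 + 3.6388*q^4 + 2.2854*q^3 + 9.7258*q^2 + 3.544*q - 2.7472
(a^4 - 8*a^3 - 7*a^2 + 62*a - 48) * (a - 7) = a^5 - 15*a^4 + 49*a^3 + 111*a^2 - 482*a + 336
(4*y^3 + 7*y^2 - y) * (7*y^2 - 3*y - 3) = 28*y^5 + 37*y^4 - 40*y^3 - 18*y^2 + 3*y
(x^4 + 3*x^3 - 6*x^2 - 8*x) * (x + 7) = x^5 + 10*x^4 + 15*x^3 - 50*x^2 - 56*x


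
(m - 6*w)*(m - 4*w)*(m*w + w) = m^3*w - 10*m^2*w^2 + m^2*w + 24*m*w^3 - 10*m*w^2 + 24*w^3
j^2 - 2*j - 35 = (j - 7)*(j + 5)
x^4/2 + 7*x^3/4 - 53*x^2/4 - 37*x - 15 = (x/2 + 1)*(x - 5)*(x + 1/2)*(x + 6)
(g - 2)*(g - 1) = g^2 - 3*g + 2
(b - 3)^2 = b^2 - 6*b + 9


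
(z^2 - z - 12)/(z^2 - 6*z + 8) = (z + 3)/(z - 2)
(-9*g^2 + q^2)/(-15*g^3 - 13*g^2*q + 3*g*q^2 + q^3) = (3*g + q)/(5*g^2 + 6*g*q + q^2)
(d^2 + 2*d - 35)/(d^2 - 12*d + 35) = (d + 7)/(d - 7)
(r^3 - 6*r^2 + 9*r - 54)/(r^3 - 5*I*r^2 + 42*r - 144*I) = (r^2 + 3*r*(-2 + I) - 18*I)/(r^2 - 2*I*r + 48)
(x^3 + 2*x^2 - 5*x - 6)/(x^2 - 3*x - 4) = (x^2 + x - 6)/(x - 4)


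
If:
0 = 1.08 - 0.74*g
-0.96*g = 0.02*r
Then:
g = 1.46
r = -70.05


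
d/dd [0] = 0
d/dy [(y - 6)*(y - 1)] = 2*y - 7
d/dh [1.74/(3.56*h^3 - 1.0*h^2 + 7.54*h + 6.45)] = (-18.5832*h^2 + 3.48*h - 13.1196)/(3.56*h^3 - 1.0*h^2 + 7.54*h + 6.45)^2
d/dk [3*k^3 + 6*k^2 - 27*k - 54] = 9*k^2 + 12*k - 27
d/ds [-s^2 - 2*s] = -2*s - 2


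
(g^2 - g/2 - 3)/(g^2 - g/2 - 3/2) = (-2*g^2 + g + 6)/(-2*g^2 + g + 3)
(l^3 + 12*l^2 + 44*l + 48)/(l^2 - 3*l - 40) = (l^3 + 12*l^2 + 44*l + 48)/(l^2 - 3*l - 40)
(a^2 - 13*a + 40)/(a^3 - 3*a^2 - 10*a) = (a - 8)/(a*(a + 2))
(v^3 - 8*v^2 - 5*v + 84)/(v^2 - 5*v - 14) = (v^2 - v - 12)/(v + 2)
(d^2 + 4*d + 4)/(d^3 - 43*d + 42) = (d^2 + 4*d + 4)/(d^3 - 43*d + 42)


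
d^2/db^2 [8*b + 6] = 0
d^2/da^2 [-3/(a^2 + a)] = 6*(a*(a + 1) - (2*a + 1)^2)/(a^3*(a + 1)^3)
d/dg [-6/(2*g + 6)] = 3/(g + 3)^2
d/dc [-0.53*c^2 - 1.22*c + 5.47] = -1.06*c - 1.22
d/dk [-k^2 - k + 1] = -2*k - 1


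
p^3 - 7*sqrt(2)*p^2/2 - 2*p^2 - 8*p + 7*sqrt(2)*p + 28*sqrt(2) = (p - 4)*(p + 2)*(p - 7*sqrt(2)/2)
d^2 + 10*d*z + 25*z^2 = (d + 5*z)^2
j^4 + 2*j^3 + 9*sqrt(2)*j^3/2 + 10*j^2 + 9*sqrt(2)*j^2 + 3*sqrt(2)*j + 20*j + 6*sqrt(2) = (j + 2)*(j + sqrt(2)/2)*(j + sqrt(2))*(j + 3*sqrt(2))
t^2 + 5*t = t*(t + 5)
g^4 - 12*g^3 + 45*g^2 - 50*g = g*(g - 5)^2*(g - 2)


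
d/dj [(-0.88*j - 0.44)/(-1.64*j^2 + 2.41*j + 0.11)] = (-1.4432*j^2 - 1.4432*j + 0.9636)/(2.6896*j^4 - 7.9048*j^3 + 5.4473*j^2 + 0.5302*j + 0.0121)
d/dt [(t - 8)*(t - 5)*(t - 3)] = 3*t^2 - 32*t + 79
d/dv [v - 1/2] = 1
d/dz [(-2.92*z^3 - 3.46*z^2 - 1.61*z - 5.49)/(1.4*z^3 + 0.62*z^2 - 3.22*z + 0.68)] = (-1.77635683940025e-15*z^5 + 3.0336*z^4 + 23.3128*z^3 + 29.2406*z^2 + 2.102*z - 18.7726)/(1.96*z^6 + 1.736*z^5 - 8.6316*z^4 - 2.0888*z^3 + 11.2116*z^2 - 4.3792*z + 0.4624)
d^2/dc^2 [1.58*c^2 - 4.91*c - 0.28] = 3.16000000000000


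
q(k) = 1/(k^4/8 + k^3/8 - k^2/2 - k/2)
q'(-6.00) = 0.01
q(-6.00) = 0.01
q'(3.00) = -0.24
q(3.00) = 0.13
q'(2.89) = -0.32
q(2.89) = 0.16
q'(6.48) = -0.00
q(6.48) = 0.00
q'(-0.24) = 30.36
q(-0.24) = 11.13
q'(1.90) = -33.03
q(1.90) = -3.72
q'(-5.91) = 0.01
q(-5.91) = 0.01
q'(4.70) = -0.01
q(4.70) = 0.02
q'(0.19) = 53.63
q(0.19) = -8.93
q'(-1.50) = -5.80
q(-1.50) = -6.10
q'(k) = (-k^3/2 - 3*k^2/8 + k + 1/2)/(k^4/8 + k^3/8 - k^2/2 - k/2)^2 = 8*(-4*k^3 - 3*k^2 + 8*k + 4)/(k^2*(k^3 + k^2 - 4*k - 4)^2)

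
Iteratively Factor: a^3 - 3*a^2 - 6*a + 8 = (a + 2)*(a^2 - 5*a + 4) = (a - 4)*(a + 2)*(a - 1)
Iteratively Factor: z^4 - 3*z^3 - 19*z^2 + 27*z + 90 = (z - 5)*(z^3 + 2*z^2 - 9*z - 18) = (z - 5)*(z + 3)*(z^2 - z - 6) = (z - 5)*(z + 2)*(z + 3)*(z - 3)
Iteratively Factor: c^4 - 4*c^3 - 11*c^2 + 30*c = (c - 2)*(c^3 - 2*c^2 - 15*c) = (c - 5)*(c - 2)*(c^2 + 3*c) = (c - 5)*(c - 2)*(c + 3)*(c)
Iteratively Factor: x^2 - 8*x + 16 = (x - 4)*(x - 4)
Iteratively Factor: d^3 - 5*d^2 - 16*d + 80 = (d - 5)*(d^2 - 16) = (d - 5)*(d - 4)*(d + 4)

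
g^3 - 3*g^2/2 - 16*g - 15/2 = (g - 5)*(g + 1/2)*(g + 3)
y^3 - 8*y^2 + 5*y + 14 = (y - 7)*(y - 2)*(y + 1)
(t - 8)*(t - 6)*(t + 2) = t^3 - 12*t^2 + 20*t + 96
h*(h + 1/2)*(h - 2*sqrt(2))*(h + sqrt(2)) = h^4 - sqrt(2)*h^3 + h^3/2 - 4*h^2 - sqrt(2)*h^2/2 - 2*h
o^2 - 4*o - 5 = (o - 5)*(o + 1)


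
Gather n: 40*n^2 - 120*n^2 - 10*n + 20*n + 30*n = -80*n^2 + 40*n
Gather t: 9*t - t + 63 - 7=8*t + 56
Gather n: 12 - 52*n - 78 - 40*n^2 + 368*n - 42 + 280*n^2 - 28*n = 240*n^2 + 288*n - 108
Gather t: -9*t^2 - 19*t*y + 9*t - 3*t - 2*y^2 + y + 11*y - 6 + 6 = -9*t^2 + t*(6 - 19*y) - 2*y^2 + 12*y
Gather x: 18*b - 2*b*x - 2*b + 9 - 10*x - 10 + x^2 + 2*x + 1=16*b + x^2 + x*(-2*b - 8)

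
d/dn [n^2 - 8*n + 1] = 2*n - 8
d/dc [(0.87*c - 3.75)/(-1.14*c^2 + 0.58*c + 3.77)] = (0.9918*c^2 - 8.55*c + 5.4549)/(1.2996*c^4 - 1.3224*c^3 - 8.2592*c^2 + 4.3732*c + 14.2129)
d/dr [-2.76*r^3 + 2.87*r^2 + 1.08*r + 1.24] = -8.28*r^2 + 5.74*r + 1.08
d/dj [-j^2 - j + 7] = -2*j - 1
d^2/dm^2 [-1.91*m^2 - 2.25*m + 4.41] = -3.82000000000000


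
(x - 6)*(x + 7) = x^2 + x - 42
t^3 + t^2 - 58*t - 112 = (t - 8)*(t + 2)*(t + 7)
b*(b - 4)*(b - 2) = b^3 - 6*b^2 + 8*b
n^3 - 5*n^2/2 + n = n*(n - 2)*(n - 1/2)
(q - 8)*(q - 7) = q^2 - 15*q + 56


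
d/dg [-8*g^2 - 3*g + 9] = -16*g - 3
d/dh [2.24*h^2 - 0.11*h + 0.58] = 4.48*h - 0.11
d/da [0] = 0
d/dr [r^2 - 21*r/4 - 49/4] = 2*r - 21/4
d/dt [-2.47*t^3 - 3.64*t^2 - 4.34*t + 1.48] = -7.41*t^2 - 7.28*t - 4.34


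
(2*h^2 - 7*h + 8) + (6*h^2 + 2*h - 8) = 8*h^2 - 5*h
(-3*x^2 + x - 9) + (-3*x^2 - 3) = -6*x^2 + x - 12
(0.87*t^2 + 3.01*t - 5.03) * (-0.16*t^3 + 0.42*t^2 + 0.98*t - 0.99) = -0.1392*t^5 - 0.1162*t^4 + 2.9216*t^3 - 0.0241000000000002*t^2 - 7.9093*t + 4.9797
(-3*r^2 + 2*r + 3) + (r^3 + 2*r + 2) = r^3 - 3*r^2 + 4*r + 5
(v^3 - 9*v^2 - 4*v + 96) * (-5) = -5*v^3 + 45*v^2 + 20*v - 480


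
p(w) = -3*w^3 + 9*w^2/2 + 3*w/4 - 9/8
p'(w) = -9*w^2 + 9*w + 3/4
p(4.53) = -184.26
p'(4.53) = -143.17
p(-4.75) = 418.36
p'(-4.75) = -245.06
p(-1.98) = 38.32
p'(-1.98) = -52.35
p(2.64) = -22.98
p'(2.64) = -38.22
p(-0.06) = -1.15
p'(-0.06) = 0.18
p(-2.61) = 80.91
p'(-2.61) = -84.05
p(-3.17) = 137.28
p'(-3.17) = -118.22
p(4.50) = -180.00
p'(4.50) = -141.00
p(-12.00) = 5821.88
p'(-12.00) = -1403.25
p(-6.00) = 804.38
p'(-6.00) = -377.25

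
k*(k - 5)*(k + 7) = k^3 + 2*k^2 - 35*k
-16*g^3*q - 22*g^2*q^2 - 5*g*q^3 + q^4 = q*(-8*g + q)*(g + q)*(2*g + q)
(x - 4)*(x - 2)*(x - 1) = x^3 - 7*x^2 + 14*x - 8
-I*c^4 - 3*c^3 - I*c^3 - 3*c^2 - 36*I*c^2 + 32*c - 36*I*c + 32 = (c - 8*I)*(c + I)*(c + 4*I)*(-I*c - I)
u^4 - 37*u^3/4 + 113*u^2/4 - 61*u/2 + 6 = (u - 4)*(u - 3)*(u - 2)*(u - 1/4)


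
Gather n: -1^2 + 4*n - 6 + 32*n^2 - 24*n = 32*n^2 - 20*n - 7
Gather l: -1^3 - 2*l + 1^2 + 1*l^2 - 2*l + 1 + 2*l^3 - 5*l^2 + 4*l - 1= 2*l^3 - 4*l^2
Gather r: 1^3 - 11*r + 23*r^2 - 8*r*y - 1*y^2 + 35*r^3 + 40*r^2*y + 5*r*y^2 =35*r^3 + r^2*(40*y + 23) + r*(5*y^2 - 8*y - 11) - y^2 + 1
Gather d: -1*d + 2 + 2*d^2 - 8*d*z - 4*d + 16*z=2*d^2 + d*(-8*z - 5) + 16*z + 2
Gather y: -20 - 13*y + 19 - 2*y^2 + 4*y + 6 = -2*y^2 - 9*y + 5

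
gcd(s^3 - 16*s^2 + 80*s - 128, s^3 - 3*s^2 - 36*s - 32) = s - 8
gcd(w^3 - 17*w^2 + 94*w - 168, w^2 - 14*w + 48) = w - 6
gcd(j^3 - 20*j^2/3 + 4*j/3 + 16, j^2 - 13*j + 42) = j - 6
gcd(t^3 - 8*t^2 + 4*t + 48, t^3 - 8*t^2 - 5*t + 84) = t - 4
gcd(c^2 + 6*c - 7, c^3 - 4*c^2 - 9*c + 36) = 1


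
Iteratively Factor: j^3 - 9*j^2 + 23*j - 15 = (j - 1)*(j^2 - 8*j + 15) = (j - 3)*(j - 1)*(j - 5)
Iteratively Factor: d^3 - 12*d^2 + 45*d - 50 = (d - 5)*(d^2 - 7*d + 10) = (d - 5)*(d - 2)*(d - 5)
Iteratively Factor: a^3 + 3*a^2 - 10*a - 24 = (a - 3)*(a^2 + 6*a + 8) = (a - 3)*(a + 2)*(a + 4)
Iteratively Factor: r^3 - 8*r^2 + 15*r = (r - 5)*(r^2 - 3*r) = r*(r - 5)*(r - 3)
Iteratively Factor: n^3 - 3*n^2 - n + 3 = (n - 3)*(n^2 - 1) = (n - 3)*(n + 1)*(n - 1)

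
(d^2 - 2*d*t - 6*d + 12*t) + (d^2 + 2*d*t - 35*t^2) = 2*d^2 - 6*d - 35*t^2 + 12*t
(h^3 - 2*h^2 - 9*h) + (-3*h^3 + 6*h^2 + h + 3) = -2*h^3 + 4*h^2 - 8*h + 3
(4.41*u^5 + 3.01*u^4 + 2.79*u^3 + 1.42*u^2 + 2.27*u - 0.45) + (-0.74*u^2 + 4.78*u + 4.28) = 4.41*u^5 + 3.01*u^4 + 2.79*u^3 + 0.68*u^2 + 7.05*u + 3.83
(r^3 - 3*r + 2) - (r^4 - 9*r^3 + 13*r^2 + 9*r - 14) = -r^4 + 10*r^3 - 13*r^2 - 12*r + 16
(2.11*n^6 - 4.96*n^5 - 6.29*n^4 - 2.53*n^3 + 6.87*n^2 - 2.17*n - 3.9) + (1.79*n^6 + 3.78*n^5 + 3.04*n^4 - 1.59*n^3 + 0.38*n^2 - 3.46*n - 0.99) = 3.9*n^6 - 1.18*n^5 - 3.25*n^4 - 4.12*n^3 + 7.25*n^2 - 5.63*n - 4.89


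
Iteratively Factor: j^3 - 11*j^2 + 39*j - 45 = (j - 3)*(j^2 - 8*j + 15) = (j - 3)^2*(j - 5)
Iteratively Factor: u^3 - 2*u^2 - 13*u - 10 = (u + 1)*(u^2 - 3*u - 10) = (u - 5)*(u + 1)*(u + 2)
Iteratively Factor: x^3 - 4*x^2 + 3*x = (x - 3)*(x^2 - x) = x*(x - 3)*(x - 1)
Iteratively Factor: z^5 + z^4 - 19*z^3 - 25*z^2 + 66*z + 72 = (z - 2)*(z^4 + 3*z^3 - 13*z^2 - 51*z - 36) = (z - 2)*(z + 1)*(z^3 + 2*z^2 - 15*z - 36) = (z - 2)*(z + 1)*(z + 3)*(z^2 - z - 12) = (z - 2)*(z + 1)*(z + 3)^2*(z - 4)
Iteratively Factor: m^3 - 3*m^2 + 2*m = (m - 2)*(m^2 - m) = m*(m - 2)*(m - 1)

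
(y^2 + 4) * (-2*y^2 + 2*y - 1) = -2*y^4 + 2*y^3 - 9*y^2 + 8*y - 4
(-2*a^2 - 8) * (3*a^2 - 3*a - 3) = -6*a^4 + 6*a^3 - 18*a^2 + 24*a + 24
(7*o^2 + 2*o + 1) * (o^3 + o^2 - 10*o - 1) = 7*o^5 + 9*o^4 - 67*o^3 - 26*o^2 - 12*o - 1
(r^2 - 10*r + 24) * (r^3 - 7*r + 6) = r^5 - 10*r^4 + 17*r^3 + 76*r^2 - 228*r + 144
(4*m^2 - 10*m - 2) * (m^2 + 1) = 4*m^4 - 10*m^3 + 2*m^2 - 10*m - 2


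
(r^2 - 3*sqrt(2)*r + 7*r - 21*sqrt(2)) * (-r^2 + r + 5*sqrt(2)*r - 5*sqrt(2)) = -r^4 - 6*r^3 + 8*sqrt(2)*r^3 - 23*r^2 + 48*sqrt(2)*r^2 - 180*r - 56*sqrt(2)*r + 210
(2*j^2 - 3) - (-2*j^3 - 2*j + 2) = 2*j^3 + 2*j^2 + 2*j - 5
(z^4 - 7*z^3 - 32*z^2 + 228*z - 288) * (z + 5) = z^5 - 2*z^4 - 67*z^3 + 68*z^2 + 852*z - 1440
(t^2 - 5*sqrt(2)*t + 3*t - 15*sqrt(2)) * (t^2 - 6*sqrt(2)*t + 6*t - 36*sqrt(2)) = t^4 - 11*sqrt(2)*t^3 + 9*t^3 - 99*sqrt(2)*t^2 + 78*t^2 - 198*sqrt(2)*t + 540*t + 1080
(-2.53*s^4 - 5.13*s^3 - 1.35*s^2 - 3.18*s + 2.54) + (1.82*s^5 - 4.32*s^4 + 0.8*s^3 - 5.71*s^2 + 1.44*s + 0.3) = 1.82*s^5 - 6.85*s^4 - 4.33*s^3 - 7.06*s^2 - 1.74*s + 2.84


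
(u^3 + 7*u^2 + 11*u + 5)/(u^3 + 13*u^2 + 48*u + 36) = (u^2 + 6*u + 5)/(u^2 + 12*u + 36)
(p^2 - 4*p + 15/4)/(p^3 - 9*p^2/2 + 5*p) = (p - 3/2)/(p*(p - 2))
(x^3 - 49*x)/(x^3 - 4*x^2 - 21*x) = (x + 7)/(x + 3)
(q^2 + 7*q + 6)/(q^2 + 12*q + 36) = (q + 1)/(q + 6)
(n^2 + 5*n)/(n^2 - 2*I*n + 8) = n*(n + 5)/(n^2 - 2*I*n + 8)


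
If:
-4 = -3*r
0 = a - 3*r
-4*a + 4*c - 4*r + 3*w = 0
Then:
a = 4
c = 16/3 - 3*w/4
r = 4/3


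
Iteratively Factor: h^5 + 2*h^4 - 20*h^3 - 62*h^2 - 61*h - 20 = (h + 1)*(h^4 + h^3 - 21*h^2 - 41*h - 20) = (h + 1)^2*(h^3 - 21*h - 20) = (h + 1)^2*(h + 4)*(h^2 - 4*h - 5) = (h + 1)^3*(h + 4)*(h - 5)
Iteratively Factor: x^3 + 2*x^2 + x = (x + 1)*(x^2 + x) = x*(x + 1)*(x + 1)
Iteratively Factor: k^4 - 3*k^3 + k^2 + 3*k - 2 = (k + 1)*(k^3 - 4*k^2 + 5*k - 2) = (k - 1)*(k + 1)*(k^2 - 3*k + 2) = (k - 1)^2*(k + 1)*(k - 2)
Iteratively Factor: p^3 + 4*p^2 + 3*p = (p + 1)*(p^2 + 3*p) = p*(p + 1)*(p + 3)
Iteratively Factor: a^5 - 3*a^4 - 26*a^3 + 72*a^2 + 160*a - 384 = (a - 2)*(a^4 - a^3 - 28*a^2 + 16*a + 192) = (a - 2)*(a + 3)*(a^3 - 4*a^2 - 16*a + 64) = (a - 4)*(a - 2)*(a + 3)*(a^2 - 16) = (a - 4)^2*(a - 2)*(a + 3)*(a + 4)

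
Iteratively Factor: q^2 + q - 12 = (q + 4)*(q - 3)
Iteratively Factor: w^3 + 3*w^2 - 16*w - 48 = (w + 3)*(w^2 - 16) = (w + 3)*(w + 4)*(w - 4)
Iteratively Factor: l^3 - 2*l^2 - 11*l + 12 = (l - 1)*(l^2 - l - 12) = (l - 4)*(l - 1)*(l + 3)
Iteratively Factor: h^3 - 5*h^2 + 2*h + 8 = (h + 1)*(h^2 - 6*h + 8) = (h - 2)*(h + 1)*(h - 4)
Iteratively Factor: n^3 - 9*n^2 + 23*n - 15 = (n - 5)*(n^2 - 4*n + 3) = (n - 5)*(n - 3)*(n - 1)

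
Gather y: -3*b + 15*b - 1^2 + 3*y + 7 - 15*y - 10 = 12*b - 12*y - 4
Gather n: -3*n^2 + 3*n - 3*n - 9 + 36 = 27 - 3*n^2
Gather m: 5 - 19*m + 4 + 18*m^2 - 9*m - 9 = 18*m^2 - 28*m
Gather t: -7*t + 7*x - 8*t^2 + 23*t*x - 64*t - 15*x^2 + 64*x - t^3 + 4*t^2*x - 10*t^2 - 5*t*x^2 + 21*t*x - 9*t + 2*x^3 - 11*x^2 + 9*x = -t^3 + t^2*(4*x - 18) + t*(-5*x^2 + 44*x - 80) + 2*x^3 - 26*x^2 + 80*x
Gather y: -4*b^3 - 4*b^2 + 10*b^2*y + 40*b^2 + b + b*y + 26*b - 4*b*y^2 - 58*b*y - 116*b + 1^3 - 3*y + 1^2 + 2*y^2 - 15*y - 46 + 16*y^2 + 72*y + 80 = -4*b^3 + 36*b^2 - 89*b + y^2*(18 - 4*b) + y*(10*b^2 - 57*b + 54) + 36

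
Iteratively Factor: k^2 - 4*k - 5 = (k - 5)*(k + 1)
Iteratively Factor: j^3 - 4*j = (j)*(j^2 - 4) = j*(j - 2)*(j + 2)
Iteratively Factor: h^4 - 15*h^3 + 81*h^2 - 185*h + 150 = (h - 2)*(h^3 - 13*h^2 + 55*h - 75) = (h - 3)*(h - 2)*(h^2 - 10*h + 25) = (h - 5)*(h - 3)*(h - 2)*(h - 5)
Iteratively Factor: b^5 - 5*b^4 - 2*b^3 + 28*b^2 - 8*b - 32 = (b + 2)*(b^4 - 7*b^3 + 12*b^2 + 4*b - 16) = (b - 2)*(b + 2)*(b^3 - 5*b^2 + 2*b + 8) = (b - 2)*(b + 1)*(b + 2)*(b^2 - 6*b + 8) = (b - 2)^2*(b + 1)*(b + 2)*(b - 4)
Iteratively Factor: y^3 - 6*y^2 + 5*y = (y - 1)*(y^2 - 5*y) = y*(y - 1)*(y - 5)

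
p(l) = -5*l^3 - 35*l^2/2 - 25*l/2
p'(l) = -15*l^2 - 35*l - 25/2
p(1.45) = -70.16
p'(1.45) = -94.79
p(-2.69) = 4.32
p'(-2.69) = -26.89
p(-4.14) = 106.60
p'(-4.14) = -124.69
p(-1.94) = -5.11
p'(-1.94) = -1.05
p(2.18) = -162.22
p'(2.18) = -160.09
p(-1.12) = -0.93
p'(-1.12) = 7.88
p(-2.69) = 4.32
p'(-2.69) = -26.89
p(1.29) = -55.98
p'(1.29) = -82.61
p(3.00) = -330.00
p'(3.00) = -252.50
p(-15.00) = 13125.00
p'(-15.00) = -2862.50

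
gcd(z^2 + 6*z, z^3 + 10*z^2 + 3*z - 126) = z + 6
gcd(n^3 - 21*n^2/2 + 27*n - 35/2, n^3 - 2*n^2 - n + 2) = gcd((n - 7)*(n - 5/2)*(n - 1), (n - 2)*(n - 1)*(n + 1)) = n - 1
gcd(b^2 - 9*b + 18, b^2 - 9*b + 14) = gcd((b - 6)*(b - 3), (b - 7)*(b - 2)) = 1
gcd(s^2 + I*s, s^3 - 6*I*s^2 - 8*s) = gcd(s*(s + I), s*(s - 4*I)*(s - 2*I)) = s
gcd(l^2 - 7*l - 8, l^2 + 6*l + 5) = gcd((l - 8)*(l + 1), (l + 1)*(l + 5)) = l + 1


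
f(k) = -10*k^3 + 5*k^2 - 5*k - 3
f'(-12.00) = -4445.00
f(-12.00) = 18057.00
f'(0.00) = -5.00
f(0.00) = -3.00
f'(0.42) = -6.09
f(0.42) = -4.96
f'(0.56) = -8.81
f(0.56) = -5.99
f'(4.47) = -559.73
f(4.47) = -818.59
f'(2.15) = -122.18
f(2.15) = -90.02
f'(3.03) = -250.13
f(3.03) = -250.43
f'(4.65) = -607.18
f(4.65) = -923.58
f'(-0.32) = -11.27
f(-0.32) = -0.56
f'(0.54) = -8.35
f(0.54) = -5.82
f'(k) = -30*k^2 + 10*k - 5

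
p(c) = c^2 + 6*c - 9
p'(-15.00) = -24.00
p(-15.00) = 126.00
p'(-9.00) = -12.00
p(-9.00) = 18.00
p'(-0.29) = 5.42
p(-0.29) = -10.66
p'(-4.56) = -3.12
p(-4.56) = -15.57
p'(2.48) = 10.96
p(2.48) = 12.03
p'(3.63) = 13.26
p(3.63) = 25.96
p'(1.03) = 8.06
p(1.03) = -1.76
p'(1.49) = 8.98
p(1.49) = 2.16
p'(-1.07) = 3.86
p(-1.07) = -14.28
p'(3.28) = 12.56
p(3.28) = 21.44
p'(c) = 2*c + 6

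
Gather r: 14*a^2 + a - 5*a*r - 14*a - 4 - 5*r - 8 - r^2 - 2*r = 14*a^2 - 13*a - r^2 + r*(-5*a - 7) - 12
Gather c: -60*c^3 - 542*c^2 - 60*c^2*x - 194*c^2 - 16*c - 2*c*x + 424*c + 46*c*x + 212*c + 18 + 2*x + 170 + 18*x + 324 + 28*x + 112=-60*c^3 + c^2*(-60*x - 736) + c*(44*x + 620) + 48*x + 624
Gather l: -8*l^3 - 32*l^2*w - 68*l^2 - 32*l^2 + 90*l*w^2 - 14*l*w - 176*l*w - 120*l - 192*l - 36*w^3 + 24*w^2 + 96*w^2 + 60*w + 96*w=-8*l^3 + l^2*(-32*w - 100) + l*(90*w^2 - 190*w - 312) - 36*w^3 + 120*w^2 + 156*w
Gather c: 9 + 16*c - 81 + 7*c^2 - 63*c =7*c^2 - 47*c - 72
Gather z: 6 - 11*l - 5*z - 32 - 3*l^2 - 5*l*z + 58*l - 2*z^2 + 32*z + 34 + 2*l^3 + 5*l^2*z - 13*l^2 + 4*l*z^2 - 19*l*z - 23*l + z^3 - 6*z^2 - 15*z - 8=2*l^3 - 16*l^2 + 24*l + z^3 + z^2*(4*l - 8) + z*(5*l^2 - 24*l + 12)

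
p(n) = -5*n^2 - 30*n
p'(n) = -10*n - 30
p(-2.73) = 44.64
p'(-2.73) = -2.70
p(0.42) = -13.48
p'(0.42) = -34.20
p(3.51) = -166.90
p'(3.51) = -65.10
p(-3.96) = 40.39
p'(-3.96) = 9.60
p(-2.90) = 44.95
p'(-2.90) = -1.00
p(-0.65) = 17.39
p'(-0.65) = -23.50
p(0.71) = -23.82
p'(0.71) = -37.10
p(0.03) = -0.90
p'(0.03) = -30.30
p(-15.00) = -675.00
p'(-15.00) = 120.00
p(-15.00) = -675.00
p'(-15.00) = 120.00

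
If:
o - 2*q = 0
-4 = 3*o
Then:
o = -4/3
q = -2/3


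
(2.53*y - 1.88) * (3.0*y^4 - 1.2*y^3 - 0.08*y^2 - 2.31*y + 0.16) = 7.59*y^5 - 8.676*y^4 + 2.0536*y^3 - 5.6939*y^2 + 4.7476*y - 0.3008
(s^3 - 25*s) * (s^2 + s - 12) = s^5 + s^4 - 37*s^3 - 25*s^2 + 300*s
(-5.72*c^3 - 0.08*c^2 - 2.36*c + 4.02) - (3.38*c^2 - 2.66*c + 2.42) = -5.72*c^3 - 3.46*c^2 + 0.3*c + 1.6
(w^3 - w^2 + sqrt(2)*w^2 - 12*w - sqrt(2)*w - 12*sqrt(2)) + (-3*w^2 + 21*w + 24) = w^3 - 4*w^2 + sqrt(2)*w^2 - sqrt(2)*w + 9*w - 12*sqrt(2) + 24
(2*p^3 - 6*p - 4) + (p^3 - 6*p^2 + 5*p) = 3*p^3 - 6*p^2 - p - 4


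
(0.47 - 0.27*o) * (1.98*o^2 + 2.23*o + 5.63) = -0.5346*o^3 + 0.3285*o^2 - 0.472*o + 2.6461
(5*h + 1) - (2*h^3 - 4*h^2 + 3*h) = -2*h^3 + 4*h^2 + 2*h + 1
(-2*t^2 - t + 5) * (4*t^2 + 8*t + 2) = -8*t^4 - 20*t^3 + 8*t^2 + 38*t + 10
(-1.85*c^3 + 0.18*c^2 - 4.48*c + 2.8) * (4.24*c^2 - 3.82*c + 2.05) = -7.844*c^5 + 7.8302*c^4 - 23.4753*c^3 + 29.3546*c^2 - 19.88*c + 5.74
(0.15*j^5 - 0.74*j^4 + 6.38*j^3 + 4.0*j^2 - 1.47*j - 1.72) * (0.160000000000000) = 0.024*j^5 - 0.1184*j^4 + 1.0208*j^3 + 0.64*j^2 - 0.2352*j - 0.2752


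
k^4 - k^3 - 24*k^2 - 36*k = k*(k - 6)*(k + 2)*(k + 3)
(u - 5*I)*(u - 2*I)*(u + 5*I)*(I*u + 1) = I*u^4 + 3*u^3 + 23*I*u^2 + 75*u - 50*I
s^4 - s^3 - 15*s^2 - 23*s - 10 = (s - 5)*(s + 1)^2*(s + 2)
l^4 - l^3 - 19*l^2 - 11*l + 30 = (l - 5)*(l - 1)*(l + 2)*(l + 3)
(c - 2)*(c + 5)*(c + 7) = c^3 + 10*c^2 + 11*c - 70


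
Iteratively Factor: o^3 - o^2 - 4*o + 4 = (o + 2)*(o^2 - 3*o + 2) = (o - 2)*(o + 2)*(o - 1)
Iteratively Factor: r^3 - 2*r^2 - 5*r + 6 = (r + 2)*(r^2 - 4*r + 3) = (r - 3)*(r + 2)*(r - 1)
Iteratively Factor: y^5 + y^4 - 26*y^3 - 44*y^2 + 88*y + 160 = (y + 2)*(y^4 - y^3 - 24*y^2 + 4*y + 80) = (y - 2)*(y + 2)*(y^3 + y^2 - 22*y - 40) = (y - 2)*(y + 2)^2*(y^2 - y - 20) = (y - 5)*(y - 2)*(y + 2)^2*(y + 4)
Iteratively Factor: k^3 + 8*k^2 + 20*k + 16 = (k + 4)*(k^2 + 4*k + 4) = (k + 2)*(k + 4)*(k + 2)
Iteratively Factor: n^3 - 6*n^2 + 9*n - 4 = (n - 1)*(n^2 - 5*n + 4) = (n - 1)^2*(n - 4)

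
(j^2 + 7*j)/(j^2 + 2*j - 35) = j/(j - 5)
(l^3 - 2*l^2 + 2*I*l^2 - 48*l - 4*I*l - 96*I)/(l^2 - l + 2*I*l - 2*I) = (l^2 - 2*l - 48)/(l - 1)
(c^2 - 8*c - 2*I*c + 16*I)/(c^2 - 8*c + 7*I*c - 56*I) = (c - 2*I)/(c + 7*I)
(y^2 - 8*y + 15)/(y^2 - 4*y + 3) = (y - 5)/(y - 1)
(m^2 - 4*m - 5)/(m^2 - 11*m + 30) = (m + 1)/(m - 6)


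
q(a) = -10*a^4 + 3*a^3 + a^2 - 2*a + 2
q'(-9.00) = 29869.00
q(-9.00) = -67696.00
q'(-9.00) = 29869.00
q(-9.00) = -67696.00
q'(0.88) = -20.53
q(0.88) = -2.94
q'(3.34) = -1385.31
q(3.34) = -1126.22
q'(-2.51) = 682.21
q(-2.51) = -431.03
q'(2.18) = -369.28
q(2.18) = -192.38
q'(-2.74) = 882.92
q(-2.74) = -610.37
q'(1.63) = -148.06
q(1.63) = -56.20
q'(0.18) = -1.58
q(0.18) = 1.68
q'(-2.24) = 488.26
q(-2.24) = -273.98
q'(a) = -40*a^3 + 9*a^2 + 2*a - 2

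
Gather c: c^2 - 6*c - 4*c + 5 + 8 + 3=c^2 - 10*c + 16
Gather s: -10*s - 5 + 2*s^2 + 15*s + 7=2*s^2 + 5*s + 2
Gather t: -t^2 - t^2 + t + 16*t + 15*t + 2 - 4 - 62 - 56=-2*t^2 + 32*t - 120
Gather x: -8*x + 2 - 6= -8*x - 4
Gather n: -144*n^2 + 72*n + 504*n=-144*n^2 + 576*n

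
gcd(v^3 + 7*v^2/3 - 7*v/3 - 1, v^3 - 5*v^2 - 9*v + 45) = v + 3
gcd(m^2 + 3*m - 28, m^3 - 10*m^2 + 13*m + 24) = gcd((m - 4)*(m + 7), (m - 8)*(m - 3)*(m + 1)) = 1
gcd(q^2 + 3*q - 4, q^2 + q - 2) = q - 1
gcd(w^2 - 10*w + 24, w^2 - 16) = w - 4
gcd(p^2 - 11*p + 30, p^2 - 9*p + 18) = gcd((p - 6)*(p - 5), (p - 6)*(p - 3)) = p - 6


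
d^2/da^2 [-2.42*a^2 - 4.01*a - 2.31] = -4.84000000000000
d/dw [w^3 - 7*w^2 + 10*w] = 3*w^2 - 14*w + 10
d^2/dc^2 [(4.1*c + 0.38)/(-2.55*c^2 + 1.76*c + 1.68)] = ((4.1*c + 0.38)*(5.1*c - 1.76)*(10.2*c - 3.52) + (62.73*c - 12.494)*(-2.55*c^2 + 1.76*c + 1.68))/(-2.55*c^2 + 1.76*c + 1.68)^3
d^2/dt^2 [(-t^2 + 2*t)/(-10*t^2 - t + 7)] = 70*(-6*t^3 + 6*t^2 - 12*t + 1)/(1000*t^6 + 300*t^5 - 2070*t^4 - 419*t^3 + 1449*t^2 + 147*t - 343)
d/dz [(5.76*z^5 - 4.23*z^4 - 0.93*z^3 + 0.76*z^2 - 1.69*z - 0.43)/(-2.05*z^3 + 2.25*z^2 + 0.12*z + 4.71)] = (-23.616*z^7 + 47.5515*z^6 - 16.2702*z^5 + 133.5907*z^4 - 86.8454*z^3 - 11.8917*z^2 + 9.0942*z - 7.9083)/(4.2025*z^6 - 9.225*z^5 + 4.5705*z^4 - 18.771*z^3 + 21.2094*z^2 + 1.1304*z + 22.1841)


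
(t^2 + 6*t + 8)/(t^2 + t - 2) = (t + 4)/(t - 1)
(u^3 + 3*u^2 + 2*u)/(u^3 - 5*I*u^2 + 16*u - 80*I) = u*(u^2 + 3*u + 2)/(u^3 - 5*I*u^2 + 16*u - 80*I)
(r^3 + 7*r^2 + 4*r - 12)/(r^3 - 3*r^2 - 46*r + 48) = (r + 2)/(r - 8)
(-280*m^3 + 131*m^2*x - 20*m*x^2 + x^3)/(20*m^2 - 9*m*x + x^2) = (56*m^2 - 15*m*x + x^2)/(-4*m + x)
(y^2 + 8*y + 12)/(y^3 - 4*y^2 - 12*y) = (y + 6)/(y*(y - 6))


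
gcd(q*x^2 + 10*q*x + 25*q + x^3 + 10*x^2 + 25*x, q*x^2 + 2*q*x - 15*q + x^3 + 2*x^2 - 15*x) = q*x + 5*q + x^2 + 5*x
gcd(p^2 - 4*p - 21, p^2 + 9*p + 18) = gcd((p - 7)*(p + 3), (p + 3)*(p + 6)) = p + 3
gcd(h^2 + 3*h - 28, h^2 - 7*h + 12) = h - 4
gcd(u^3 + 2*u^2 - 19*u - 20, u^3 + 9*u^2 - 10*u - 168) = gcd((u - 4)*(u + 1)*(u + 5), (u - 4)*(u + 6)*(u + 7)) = u - 4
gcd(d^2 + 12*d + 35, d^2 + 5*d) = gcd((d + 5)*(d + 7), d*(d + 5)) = d + 5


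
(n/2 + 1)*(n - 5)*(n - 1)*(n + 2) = n^4/2 - n^3 - 15*n^2/2 - 2*n + 10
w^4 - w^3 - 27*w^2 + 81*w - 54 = (w - 3)^2*(w - 1)*(w + 6)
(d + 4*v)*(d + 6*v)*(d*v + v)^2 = d^4*v^2 + 10*d^3*v^3 + 2*d^3*v^2 + 24*d^2*v^4 + 20*d^2*v^3 + d^2*v^2 + 48*d*v^4 + 10*d*v^3 + 24*v^4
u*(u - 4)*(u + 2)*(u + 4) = u^4 + 2*u^3 - 16*u^2 - 32*u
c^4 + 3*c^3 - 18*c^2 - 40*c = c*(c - 4)*(c + 2)*(c + 5)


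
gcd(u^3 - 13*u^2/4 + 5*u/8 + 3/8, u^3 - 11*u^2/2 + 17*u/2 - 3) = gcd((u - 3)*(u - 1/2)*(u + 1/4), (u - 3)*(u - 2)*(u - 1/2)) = u^2 - 7*u/2 + 3/2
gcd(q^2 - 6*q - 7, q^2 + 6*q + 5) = q + 1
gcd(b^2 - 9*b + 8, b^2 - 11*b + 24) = b - 8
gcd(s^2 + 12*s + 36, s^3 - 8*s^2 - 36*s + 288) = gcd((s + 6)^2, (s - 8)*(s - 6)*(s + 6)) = s + 6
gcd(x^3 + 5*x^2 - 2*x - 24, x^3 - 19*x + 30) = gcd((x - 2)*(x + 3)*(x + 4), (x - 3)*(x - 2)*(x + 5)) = x - 2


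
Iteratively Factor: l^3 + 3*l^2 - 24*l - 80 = (l - 5)*(l^2 + 8*l + 16) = (l - 5)*(l + 4)*(l + 4)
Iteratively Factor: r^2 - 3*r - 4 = (r - 4)*(r + 1)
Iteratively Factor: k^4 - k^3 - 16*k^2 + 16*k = (k - 1)*(k^3 - 16*k) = k*(k - 1)*(k^2 - 16) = k*(k - 1)*(k + 4)*(k - 4)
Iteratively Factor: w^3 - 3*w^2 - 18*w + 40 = (w - 5)*(w^2 + 2*w - 8) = (w - 5)*(w - 2)*(w + 4)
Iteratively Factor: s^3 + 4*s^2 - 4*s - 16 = (s + 2)*(s^2 + 2*s - 8) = (s + 2)*(s + 4)*(s - 2)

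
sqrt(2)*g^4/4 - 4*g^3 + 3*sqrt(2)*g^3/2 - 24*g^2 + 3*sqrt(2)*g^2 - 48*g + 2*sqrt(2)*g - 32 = (g/2 + 1)*(g + 2)*(g - 8*sqrt(2))*(sqrt(2)*g/2 + sqrt(2))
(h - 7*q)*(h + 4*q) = h^2 - 3*h*q - 28*q^2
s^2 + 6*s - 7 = (s - 1)*(s + 7)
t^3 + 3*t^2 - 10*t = t*(t - 2)*(t + 5)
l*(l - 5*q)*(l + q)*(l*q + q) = l^4*q - 4*l^3*q^2 + l^3*q - 5*l^2*q^3 - 4*l^2*q^2 - 5*l*q^3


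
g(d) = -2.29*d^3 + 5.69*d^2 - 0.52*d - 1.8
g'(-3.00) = -96.49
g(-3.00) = 112.80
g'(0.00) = -0.52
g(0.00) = -1.80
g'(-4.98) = -227.57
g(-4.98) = 424.73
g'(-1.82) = -43.99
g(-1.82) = 31.80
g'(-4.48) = -189.39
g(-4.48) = 320.64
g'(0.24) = 1.82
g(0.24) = -1.63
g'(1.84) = -2.84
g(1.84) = 2.24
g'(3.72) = -53.26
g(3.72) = -42.88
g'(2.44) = -13.65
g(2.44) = -2.46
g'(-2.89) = -90.79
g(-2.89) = 102.50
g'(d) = -6.87*d^2 + 11.38*d - 0.52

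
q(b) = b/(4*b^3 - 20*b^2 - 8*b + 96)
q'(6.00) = -0.02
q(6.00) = 0.03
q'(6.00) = -0.02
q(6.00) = 0.03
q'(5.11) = -0.10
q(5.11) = 0.08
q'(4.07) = -33.88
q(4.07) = 2.24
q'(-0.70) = 0.01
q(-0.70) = -0.01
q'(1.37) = 0.03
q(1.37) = 0.02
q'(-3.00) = 0.02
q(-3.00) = 0.02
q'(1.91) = 0.09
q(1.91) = 0.05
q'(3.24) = 2.32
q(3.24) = -0.85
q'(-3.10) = 0.01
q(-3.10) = 0.02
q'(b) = b*(-12*b^2 + 40*b + 8)/(4*b^3 - 20*b^2 - 8*b + 96)^2 + 1/(4*b^3 - 20*b^2 - 8*b + 96)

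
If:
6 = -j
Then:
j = -6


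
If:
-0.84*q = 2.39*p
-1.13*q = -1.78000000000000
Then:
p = -0.55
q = 1.58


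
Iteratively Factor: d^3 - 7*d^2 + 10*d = (d - 5)*(d^2 - 2*d) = (d - 5)*(d - 2)*(d)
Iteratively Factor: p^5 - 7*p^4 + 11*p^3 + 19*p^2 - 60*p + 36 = (p - 2)*(p^4 - 5*p^3 + p^2 + 21*p - 18) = (p - 2)*(p + 2)*(p^3 - 7*p^2 + 15*p - 9) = (p - 2)*(p - 1)*(p + 2)*(p^2 - 6*p + 9) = (p - 3)*(p - 2)*(p - 1)*(p + 2)*(p - 3)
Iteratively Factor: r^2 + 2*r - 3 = (r + 3)*(r - 1)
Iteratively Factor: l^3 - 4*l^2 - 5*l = (l - 5)*(l^2 + l) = l*(l - 5)*(l + 1)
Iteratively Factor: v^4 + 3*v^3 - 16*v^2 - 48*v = (v + 4)*(v^3 - v^2 - 12*v) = v*(v + 4)*(v^2 - v - 12) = v*(v - 4)*(v + 4)*(v + 3)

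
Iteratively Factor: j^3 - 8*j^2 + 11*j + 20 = (j - 5)*(j^2 - 3*j - 4) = (j - 5)*(j - 4)*(j + 1)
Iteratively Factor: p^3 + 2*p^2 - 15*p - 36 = (p - 4)*(p^2 + 6*p + 9) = (p - 4)*(p + 3)*(p + 3)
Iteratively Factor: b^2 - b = (b - 1)*(b)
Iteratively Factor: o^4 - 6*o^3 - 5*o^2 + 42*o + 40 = (o - 4)*(o^3 - 2*o^2 - 13*o - 10) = (o - 5)*(o - 4)*(o^2 + 3*o + 2) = (o - 5)*(o - 4)*(o + 1)*(o + 2)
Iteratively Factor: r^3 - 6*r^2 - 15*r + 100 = (r + 4)*(r^2 - 10*r + 25) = (r - 5)*(r + 4)*(r - 5)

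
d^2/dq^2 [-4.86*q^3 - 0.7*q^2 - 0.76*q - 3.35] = -29.16*q - 1.4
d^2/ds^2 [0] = 0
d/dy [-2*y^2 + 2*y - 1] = 2 - 4*y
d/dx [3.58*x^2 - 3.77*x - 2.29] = 7.16*x - 3.77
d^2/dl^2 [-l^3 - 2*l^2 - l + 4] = -6*l - 4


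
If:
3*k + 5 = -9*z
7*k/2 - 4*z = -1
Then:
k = -2/3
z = -1/3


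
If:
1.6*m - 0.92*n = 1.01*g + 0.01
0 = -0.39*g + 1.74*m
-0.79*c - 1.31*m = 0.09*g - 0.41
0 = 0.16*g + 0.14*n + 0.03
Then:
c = 0.75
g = -0.47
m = -0.10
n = 0.32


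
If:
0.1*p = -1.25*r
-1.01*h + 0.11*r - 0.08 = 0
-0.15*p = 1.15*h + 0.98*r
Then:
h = -0.09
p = 1.48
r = -0.12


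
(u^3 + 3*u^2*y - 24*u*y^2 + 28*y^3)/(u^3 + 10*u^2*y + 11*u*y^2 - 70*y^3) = (u - 2*y)/(u + 5*y)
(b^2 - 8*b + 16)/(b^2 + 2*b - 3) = (b^2 - 8*b + 16)/(b^2 + 2*b - 3)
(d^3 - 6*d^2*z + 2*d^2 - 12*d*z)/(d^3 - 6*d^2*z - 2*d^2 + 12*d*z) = (d + 2)/(d - 2)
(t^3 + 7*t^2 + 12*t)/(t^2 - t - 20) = t*(t + 3)/(t - 5)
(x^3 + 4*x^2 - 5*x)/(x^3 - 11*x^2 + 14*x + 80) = x*(x^2 + 4*x - 5)/(x^3 - 11*x^2 + 14*x + 80)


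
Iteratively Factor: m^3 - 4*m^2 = (m - 4)*(m^2) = m*(m - 4)*(m)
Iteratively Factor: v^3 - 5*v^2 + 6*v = (v - 2)*(v^2 - 3*v) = (v - 3)*(v - 2)*(v)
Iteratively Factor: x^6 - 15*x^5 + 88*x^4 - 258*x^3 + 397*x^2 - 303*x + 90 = (x - 5)*(x^5 - 10*x^4 + 38*x^3 - 68*x^2 + 57*x - 18) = (x - 5)*(x - 1)*(x^4 - 9*x^3 + 29*x^2 - 39*x + 18) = (x - 5)*(x - 2)*(x - 1)*(x^3 - 7*x^2 + 15*x - 9) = (x - 5)*(x - 2)*(x - 1)^2*(x^2 - 6*x + 9) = (x - 5)*(x - 3)*(x - 2)*(x - 1)^2*(x - 3)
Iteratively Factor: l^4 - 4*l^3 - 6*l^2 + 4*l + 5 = (l + 1)*(l^3 - 5*l^2 - l + 5) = (l - 1)*(l + 1)*(l^2 - 4*l - 5) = (l - 5)*(l - 1)*(l + 1)*(l + 1)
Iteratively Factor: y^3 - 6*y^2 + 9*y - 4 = (y - 1)*(y^2 - 5*y + 4) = (y - 1)^2*(y - 4)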